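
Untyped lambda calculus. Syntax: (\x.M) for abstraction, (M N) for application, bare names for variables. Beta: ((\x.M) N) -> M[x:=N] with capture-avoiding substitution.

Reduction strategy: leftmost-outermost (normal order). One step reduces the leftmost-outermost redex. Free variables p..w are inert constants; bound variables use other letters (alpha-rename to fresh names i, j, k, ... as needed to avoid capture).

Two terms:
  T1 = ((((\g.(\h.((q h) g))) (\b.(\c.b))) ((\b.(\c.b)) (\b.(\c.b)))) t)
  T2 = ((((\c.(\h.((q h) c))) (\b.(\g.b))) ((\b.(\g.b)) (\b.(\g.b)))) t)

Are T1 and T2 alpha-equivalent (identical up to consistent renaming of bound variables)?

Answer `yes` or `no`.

Term 1: ((((\g.(\h.((q h) g))) (\b.(\c.b))) ((\b.(\c.b)) (\b.(\c.b)))) t)
Term 2: ((((\c.(\h.((q h) c))) (\b.(\g.b))) ((\b.(\g.b)) (\b.(\g.b)))) t)
Alpha-equivalence: compare structure up to binder renaming.
Result: True

Answer: yes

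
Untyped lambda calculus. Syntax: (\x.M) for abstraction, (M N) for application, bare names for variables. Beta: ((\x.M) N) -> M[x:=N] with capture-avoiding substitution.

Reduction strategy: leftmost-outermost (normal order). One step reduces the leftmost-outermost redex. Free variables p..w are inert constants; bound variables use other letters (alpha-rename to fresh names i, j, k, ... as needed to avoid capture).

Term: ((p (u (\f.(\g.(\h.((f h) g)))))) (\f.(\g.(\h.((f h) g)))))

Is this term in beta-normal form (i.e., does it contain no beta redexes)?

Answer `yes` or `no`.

Answer: yes

Derivation:
Term: ((p (u (\f.(\g.(\h.((f h) g)))))) (\f.(\g.(\h.((f h) g)))))
No beta redexes found.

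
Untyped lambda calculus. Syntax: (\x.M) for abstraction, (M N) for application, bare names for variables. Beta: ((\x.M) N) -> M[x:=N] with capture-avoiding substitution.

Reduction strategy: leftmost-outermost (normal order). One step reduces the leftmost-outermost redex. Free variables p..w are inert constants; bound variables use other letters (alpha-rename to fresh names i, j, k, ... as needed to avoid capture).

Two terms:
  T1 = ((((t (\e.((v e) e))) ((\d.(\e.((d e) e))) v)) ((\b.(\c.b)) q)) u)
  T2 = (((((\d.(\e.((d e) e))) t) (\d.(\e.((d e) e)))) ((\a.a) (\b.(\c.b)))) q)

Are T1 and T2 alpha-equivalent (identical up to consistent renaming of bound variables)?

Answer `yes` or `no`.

Answer: no

Derivation:
Term 1: ((((t (\e.((v e) e))) ((\d.(\e.((d e) e))) v)) ((\b.(\c.b)) q)) u)
Term 2: (((((\d.(\e.((d e) e))) t) (\d.(\e.((d e) e)))) ((\a.a) (\b.(\c.b)))) q)
Alpha-equivalence: compare structure up to binder renaming.
Result: False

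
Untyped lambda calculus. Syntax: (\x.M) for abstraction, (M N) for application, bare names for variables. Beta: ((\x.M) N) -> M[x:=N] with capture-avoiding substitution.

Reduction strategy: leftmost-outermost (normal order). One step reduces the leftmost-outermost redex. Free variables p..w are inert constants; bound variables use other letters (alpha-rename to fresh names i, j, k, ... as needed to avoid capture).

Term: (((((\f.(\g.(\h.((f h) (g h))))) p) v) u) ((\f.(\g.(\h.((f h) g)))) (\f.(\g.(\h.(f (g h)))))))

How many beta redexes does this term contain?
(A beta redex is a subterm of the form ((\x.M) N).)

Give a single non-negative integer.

Answer: 2

Derivation:
Term: (((((\f.(\g.(\h.((f h) (g h))))) p) v) u) ((\f.(\g.(\h.((f h) g)))) (\f.(\g.(\h.(f (g h)))))))
  Redex: ((\f.(\g.(\h.((f h) (g h))))) p)
  Redex: ((\f.(\g.(\h.((f h) g)))) (\f.(\g.(\h.(f (g h))))))
Total redexes: 2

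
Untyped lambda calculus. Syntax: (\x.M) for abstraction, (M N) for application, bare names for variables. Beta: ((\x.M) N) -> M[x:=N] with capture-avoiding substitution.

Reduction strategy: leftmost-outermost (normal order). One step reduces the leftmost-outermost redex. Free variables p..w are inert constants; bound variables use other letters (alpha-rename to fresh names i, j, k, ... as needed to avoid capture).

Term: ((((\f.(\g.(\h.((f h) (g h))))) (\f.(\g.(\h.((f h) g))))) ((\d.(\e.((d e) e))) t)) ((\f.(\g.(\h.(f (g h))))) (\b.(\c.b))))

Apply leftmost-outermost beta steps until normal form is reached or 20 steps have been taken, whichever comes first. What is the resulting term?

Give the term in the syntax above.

Step 0: ((((\f.(\g.(\h.((f h) (g h))))) (\f.(\g.(\h.((f h) g))))) ((\d.(\e.((d e) e))) t)) ((\f.(\g.(\h.(f (g h))))) (\b.(\c.b))))
Step 1: (((\g.(\h.(((\f.(\g.(\h.((f h) g)))) h) (g h)))) ((\d.(\e.((d e) e))) t)) ((\f.(\g.(\h.(f (g h))))) (\b.(\c.b))))
Step 2: ((\h.(((\f.(\g.(\h.((f h) g)))) h) (((\d.(\e.((d e) e))) t) h))) ((\f.(\g.(\h.(f (g h))))) (\b.(\c.b))))
Step 3: (((\f.(\g.(\h.((f h) g)))) ((\f.(\g.(\h.(f (g h))))) (\b.(\c.b)))) (((\d.(\e.((d e) e))) t) ((\f.(\g.(\h.(f (g h))))) (\b.(\c.b)))))
Step 4: ((\g.(\h.((((\f.(\g.(\h.(f (g h))))) (\b.(\c.b))) h) g))) (((\d.(\e.((d e) e))) t) ((\f.(\g.(\h.(f (g h))))) (\b.(\c.b)))))
Step 5: (\h.((((\f.(\g.(\h.(f (g h))))) (\b.(\c.b))) h) (((\d.(\e.((d e) e))) t) ((\f.(\g.(\h.(f (g h))))) (\b.(\c.b))))))
Step 6: (\h.(((\g.(\h.((\b.(\c.b)) (g h)))) h) (((\d.(\e.((d e) e))) t) ((\f.(\g.(\h.(f (g h))))) (\b.(\c.b))))))
Step 7: (\h.((\i.((\b.(\c.b)) (h i))) (((\d.(\e.((d e) e))) t) ((\f.(\g.(\h.(f (g h))))) (\b.(\c.b))))))
Step 8: (\h.((\b.(\c.b)) (h (((\d.(\e.((d e) e))) t) ((\f.(\g.(\h.(f (g h))))) (\b.(\c.b)))))))
Step 9: (\h.(\c.(h (((\d.(\e.((d e) e))) t) ((\f.(\g.(\h.(f (g h))))) (\b.(\c.b)))))))
Step 10: (\h.(\c.(h ((\e.((t e) e)) ((\f.(\g.(\h.(f (g h))))) (\b.(\c.b)))))))
Step 11: (\h.(\c.(h ((t ((\f.(\g.(\h.(f (g h))))) (\b.(\c.b)))) ((\f.(\g.(\h.(f (g h))))) (\b.(\c.b)))))))
Step 12: (\h.(\c.(h ((t (\g.(\h.((\b.(\c.b)) (g h))))) ((\f.(\g.(\h.(f (g h))))) (\b.(\c.b)))))))
Step 13: (\h.(\c.(h ((t (\g.(\h.(\c.(g h))))) ((\f.(\g.(\h.(f (g h))))) (\b.(\c.b)))))))
Step 14: (\h.(\c.(h ((t (\g.(\h.(\c.(g h))))) (\g.(\h.((\b.(\c.b)) (g h))))))))
Step 15: (\h.(\c.(h ((t (\g.(\h.(\c.(g h))))) (\g.(\h.(\c.(g h))))))))

Answer: (\h.(\c.(h ((t (\g.(\h.(\c.(g h))))) (\g.(\h.(\c.(g h))))))))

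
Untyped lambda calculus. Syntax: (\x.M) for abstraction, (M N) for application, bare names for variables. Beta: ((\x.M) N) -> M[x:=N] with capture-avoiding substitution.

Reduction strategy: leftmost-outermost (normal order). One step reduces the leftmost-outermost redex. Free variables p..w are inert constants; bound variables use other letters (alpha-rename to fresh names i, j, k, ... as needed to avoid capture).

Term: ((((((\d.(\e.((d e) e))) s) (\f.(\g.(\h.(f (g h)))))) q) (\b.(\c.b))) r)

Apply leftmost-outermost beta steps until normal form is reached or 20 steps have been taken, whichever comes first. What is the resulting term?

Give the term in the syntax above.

Answer: (((((s (\f.(\g.(\h.(f (g h)))))) (\f.(\g.(\h.(f (g h)))))) q) (\b.(\c.b))) r)

Derivation:
Step 0: ((((((\d.(\e.((d e) e))) s) (\f.(\g.(\h.(f (g h)))))) q) (\b.(\c.b))) r)
Step 1: (((((\e.((s e) e)) (\f.(\g.(\h.(f (g h)))))) q) (\b.(\c.b))) r)
Step 2: (((((s (\f.(\g.(\h.(f (g h)))))) (\f.(\g.(\h.(f (g h)))))) q) (\b.(\c.b))) r)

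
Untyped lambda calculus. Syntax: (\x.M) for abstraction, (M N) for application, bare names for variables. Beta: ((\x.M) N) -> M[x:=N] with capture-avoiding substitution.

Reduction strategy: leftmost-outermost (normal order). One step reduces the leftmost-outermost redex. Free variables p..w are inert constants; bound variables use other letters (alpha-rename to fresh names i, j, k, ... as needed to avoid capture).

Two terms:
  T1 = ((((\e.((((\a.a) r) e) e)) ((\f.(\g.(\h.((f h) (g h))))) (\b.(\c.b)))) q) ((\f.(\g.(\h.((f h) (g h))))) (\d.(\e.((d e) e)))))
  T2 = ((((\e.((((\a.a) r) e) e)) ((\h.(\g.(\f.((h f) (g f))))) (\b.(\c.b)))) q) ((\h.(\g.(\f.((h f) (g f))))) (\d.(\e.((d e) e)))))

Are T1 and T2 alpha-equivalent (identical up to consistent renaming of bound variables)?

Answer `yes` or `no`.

Term 1: ((((\e.((((\a.a) r) e) e)) ((\f.(\g.(\h.((f h) (g h))))) (\b.(\c.b)))) q) ((\f.(\g.(\h.((f h) (g h))))) (\d.(\e.((d e) e)))))
Term 2: ((((\e.((((\a.a) r) e) e)) ((\h.(\g.(\f.((h f) (g f))))) (\b.(\c.b)))) q) ((\h.(\g.(\f.((h f) (g f))))) (\d.(\e.((d e) e)))))
Alpha-equivalence: compare structure up to binder renaming.
Result: True

Answer: yes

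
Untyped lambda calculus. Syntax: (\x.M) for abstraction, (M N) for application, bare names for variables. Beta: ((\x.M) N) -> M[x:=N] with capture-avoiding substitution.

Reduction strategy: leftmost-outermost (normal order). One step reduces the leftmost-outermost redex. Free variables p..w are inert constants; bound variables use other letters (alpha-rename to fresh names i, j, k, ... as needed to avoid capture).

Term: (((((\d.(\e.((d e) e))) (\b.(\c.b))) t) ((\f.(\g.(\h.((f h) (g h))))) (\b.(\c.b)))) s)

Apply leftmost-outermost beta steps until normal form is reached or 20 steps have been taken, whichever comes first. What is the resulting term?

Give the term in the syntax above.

Answer: ((t (\g.(\h.h))) s)

Derivation:
Step 0: (((((\d.(\e.((d e) e))) (\b.(\c.b))) t) ((\f.(\g.(\h.((f h) (g h))))) (\b.(\c.b)))) s)
Step 1: ((((\e.(((\b.(\c.b)) e) e)) t) ((\f.(\g.(\h.((f h) (g h))))) (\b.(\c.b)))) s)
Step 2: (((((\b.(\c.b)) t) t) ((\f.(\g.(\h.((f h) (g h))))) (\b.(\c.b)))) s)
Step 3: ((((\c.t) t) ((\f.(\g.(\h.((f h) (g h))))) (\b.(\c.b)))) s)
Step 4: ((t ((\f.(\g.(\h.((f h) (g h))))) (\b.(\c.b)))) s)
Step 5: ((t (\g.(\h.(((\b.(\c.b)) h) (g h))))) s)
Step 6: ((t (\g.(\h.((\c.h) (g h))))) s)
Step 7: ((t (\g.(\h.h))) s)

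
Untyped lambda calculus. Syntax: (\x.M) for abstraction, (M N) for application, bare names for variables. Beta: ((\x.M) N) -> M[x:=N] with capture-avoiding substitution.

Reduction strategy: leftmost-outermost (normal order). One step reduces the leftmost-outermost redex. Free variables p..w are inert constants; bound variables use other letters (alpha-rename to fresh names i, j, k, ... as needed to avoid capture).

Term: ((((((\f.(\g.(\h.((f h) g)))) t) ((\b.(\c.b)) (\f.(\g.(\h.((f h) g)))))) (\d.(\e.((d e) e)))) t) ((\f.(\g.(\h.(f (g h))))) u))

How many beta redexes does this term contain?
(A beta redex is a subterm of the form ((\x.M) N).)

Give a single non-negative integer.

Term: ((((((\f.(\g.(\h.((f h) g)))) t) ((\b.(\c.b)) (\f.(\g.(\h.((f h) g)))))) (\d.(\e.((d e) e)))) t) ((\f.(\g.(\h.(f (g h))))) u))
  Redex: ((\f.(\g.(\h.((f h) g)))) t)
  Redex: ((\b.(\c.b)) (\f.(\g.(\h.((f h) g)))))
  Redex: ((\f.(\g.(\h.(f (g h))))) u)
Total redexes: 3

Answer: 3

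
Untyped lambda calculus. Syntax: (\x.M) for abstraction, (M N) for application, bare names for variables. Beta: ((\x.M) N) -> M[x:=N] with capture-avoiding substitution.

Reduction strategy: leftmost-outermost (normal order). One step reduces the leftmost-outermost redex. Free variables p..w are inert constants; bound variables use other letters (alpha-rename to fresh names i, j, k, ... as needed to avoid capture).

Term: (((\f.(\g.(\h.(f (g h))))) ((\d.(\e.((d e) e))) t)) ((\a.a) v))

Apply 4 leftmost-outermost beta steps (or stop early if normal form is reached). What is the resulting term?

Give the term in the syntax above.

Answer: (\h.((t (((\a.a) v) h)) (((\a.a) v) h)))

Derivation:
Step 0: (((\f.(\g.(\h.(f (g h))))) ((\d.(\e.((d e) e))) t)) ((\a.a) v))
Step 1: ((\g.(\h.(((\d.(\e.((d e) e))) t) (g h)))) ((\a.a) v))
Step 2: (\h.(((\d.(\e.((d e) e))) t) (((\a.a) v) h)))
Step 3: (\h.((\e.((t e) e)) (((\a.a) v) h)))
Step 4: (\h.((t (((\a.a) v) h)) (((\a.a) v) h)))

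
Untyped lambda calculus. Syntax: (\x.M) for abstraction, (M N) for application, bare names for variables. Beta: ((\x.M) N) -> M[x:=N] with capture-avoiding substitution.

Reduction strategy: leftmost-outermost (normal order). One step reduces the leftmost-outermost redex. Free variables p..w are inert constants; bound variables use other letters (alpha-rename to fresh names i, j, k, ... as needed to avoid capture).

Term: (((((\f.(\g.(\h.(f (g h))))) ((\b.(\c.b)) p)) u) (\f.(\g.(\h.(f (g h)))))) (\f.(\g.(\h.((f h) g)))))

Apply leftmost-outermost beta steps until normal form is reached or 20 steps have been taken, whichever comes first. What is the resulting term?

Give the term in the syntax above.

Answer: (p (\f.(\g.(\h.((f h) g)))))

Derivation:
Step 0: (((((\f.(\g.(\h.(f (g h))))) ((\b.(\c.b)) p)) u) (\f.(\g.(\h.(f (g h)))))) (\f.(\g.(\h.((f h) g)))))
Step 1: ((((\g.(\h.(((\b.(\c.b)) p) (g h)))) u) (\f.(\g.(\h.(f (g h)))))) (\f.(\g.(\h.((f h) g)))))
Step 2: (((\h.(((\b.(\c.b)) p) (u h))) (\f.(\g.(\h.(f (g h)))))) (\f.(\g.(\h.((f h) g)))))
Step 3: ((((\b.(\c.b)) p) (u (\f.(\g.(\h.(f (g h))))))) (\f.(\g.(\h.((f h) g)))))
Step 4: (((\c.p) (u (\f.(\g.(\h.(f (g h))))))) (\f.(\g.(\h.((f h) g)))))
Step 5: (p (\f.(\g.(\h.((f h) g)))))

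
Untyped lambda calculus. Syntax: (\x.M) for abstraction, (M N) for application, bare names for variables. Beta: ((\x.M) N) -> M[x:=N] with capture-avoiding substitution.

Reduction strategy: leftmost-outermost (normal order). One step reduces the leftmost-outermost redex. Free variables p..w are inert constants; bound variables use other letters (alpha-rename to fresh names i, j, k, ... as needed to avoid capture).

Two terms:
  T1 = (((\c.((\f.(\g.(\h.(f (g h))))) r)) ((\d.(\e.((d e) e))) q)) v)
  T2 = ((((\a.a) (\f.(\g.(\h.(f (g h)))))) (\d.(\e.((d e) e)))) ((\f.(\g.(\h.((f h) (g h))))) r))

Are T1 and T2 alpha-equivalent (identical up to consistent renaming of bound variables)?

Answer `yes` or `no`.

Term 1: (((\c.((\f.(\g.(\h.(f (g h))))) r)) ((\d.(\e.((d e) e))) q)) v)
Term 2: ((((\a.a) (\f.(\g.(\h.(f (g h)))))) (\d.(\e.((d e) e)))) ((\f.(\g.(\h.((f h) (g h))))) r))
Alpha-equivalence: compare structure up to binder renaming.
Result: False

Answer: no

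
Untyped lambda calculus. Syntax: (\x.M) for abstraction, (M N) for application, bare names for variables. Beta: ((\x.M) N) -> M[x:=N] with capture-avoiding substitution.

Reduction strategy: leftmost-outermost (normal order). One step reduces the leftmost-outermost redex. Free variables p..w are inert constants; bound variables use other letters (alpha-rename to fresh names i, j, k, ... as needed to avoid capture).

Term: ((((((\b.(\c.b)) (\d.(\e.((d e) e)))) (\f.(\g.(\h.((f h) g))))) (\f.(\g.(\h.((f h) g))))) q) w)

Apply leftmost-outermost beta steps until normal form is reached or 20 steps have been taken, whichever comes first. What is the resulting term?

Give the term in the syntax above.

Step 0: ((((((\b.(\c.b)) (\d.(\e.((d e) e)))) (\f.(\g.(\h.((f h) g))))) (\f.(\g.(\h.((f h) g))))) q) w)
Step 1: (((((\c.(\d.(\e.((d e) e)))) (\f.(\g.(\h.((f h) g))))) (\f.(\g.(\h.((f h) g))))) q) w)
Step 2: ((((\d.(\e.((d e) e))) (\f.(\g.(\h.((f h) g))))) q) w)
Step 3: (((\e.(((\f.(\g.(\h.((f h) g)))) e) e)) q) w)
Step 4: ((((\f.(\g.(\h.((f h) g)))) q) q) w)
Step 5: (((\g.(\h.((q h) g))) q) w)
Step 6: ((\h.((q h) q)) w)
Step 7: ((q w) q)

Answer: ((q w) q)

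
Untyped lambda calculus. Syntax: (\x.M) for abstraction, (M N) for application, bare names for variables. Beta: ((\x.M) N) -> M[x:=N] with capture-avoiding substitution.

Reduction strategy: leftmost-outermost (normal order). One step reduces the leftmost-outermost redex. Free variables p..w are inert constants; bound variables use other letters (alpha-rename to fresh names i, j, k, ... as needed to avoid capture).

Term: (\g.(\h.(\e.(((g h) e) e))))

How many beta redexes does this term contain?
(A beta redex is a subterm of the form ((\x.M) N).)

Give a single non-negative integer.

Term: (\g.(\h.(\e.(((g h) e) e))))
  (no redexes)
Total redexes: 0

Answer: 0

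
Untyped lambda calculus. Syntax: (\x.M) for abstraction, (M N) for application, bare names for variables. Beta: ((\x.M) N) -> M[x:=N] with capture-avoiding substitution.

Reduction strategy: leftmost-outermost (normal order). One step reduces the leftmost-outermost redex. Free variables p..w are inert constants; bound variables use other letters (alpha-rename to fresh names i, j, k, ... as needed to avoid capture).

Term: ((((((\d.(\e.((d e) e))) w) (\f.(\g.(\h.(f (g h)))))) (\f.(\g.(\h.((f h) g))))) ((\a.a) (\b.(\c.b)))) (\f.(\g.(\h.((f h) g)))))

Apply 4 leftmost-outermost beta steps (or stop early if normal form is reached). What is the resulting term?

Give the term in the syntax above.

Step 0: ((((((\d.(\e.((d e) e))) w) (\f.(\g.(\h.(f (g h)))))) (\f.(\g.(\h.((f h) g))))) ((\a.a) (\b.(\c.b)))) (\f.(\g.(\h.((f h) g)))))
Step 1: (((((\e.((w e) e)) (\f.(\g.(\h.(f (g h)))))) (\f.(\g.(\h.((f h) g))))) ((\a.a) (\b.(\c.b)))) (\f.(\g.(\h.((f h) g)))))
Step 2: (((((w (\f.(\g.(\h.(f (g h)))))) (\f.(\g.(\h.(f (g h)))))) (\f.(\g.(\h.((f h) g))))) ((\a.a) (\b.(\c.b)))) (\f.(\g.(\h.((f h) g)))))
Step 3: (((((w (\f.(\g.(\h.(f (g h)))))) (\f.(\g.(\h.(f (g h)))))) (\f.(\g.(\h.((f h) g))))) (\b.(\c.b))) (\f.(\g.(\h.((f h) g)))))
Step 4: (normal form reached)

Answer: (((((w (\f.(\g.(\h.(f (g h)))))) (\f.(\g.(\h.(f (g h)))))) (\f.(\g.(\h.((f h) g))))) (\b.(\c.b))) (\f.(\g.(\h.((f h) g)))))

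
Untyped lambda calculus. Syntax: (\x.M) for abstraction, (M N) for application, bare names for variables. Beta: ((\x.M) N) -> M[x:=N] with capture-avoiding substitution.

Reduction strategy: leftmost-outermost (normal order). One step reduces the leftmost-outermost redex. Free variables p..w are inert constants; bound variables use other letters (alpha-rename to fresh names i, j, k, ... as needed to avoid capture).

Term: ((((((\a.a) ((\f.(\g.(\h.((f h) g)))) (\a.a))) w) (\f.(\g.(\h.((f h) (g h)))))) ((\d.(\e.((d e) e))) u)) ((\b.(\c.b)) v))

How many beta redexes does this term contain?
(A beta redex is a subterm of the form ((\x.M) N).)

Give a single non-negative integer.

Answer: 4

Derivation:
Term: ((((((\a.a) ((\f.(\g.(\h.((f h) g)))) (\a.a))) w) (\f.(\g.(\h.((f h) (g h)))))) ((\d.(\e.((d e) e))) u)) ((\b.(\c.b)) v))
  Redex: ((\a.a) ((\f.(\g.(\h.((f h) g)))) (\a.a)))
  Redex: ((\f.(\g.(\h.((f h) g)))) (\a.a))
  Redex: ((\d.(\e.((d e) e))) u)
  Redex: ((\b.(\c.b)) v)
Total redexes: 4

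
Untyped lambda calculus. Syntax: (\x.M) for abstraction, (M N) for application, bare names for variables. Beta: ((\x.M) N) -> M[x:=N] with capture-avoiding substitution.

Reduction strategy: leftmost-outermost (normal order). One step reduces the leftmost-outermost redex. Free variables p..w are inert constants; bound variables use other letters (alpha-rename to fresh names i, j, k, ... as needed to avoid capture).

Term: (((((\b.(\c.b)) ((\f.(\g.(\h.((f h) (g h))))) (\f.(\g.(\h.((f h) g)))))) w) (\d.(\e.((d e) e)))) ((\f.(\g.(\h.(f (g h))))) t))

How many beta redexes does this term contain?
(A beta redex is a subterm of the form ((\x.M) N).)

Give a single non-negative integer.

Term: (((((\b.(\c.b)) ((\f.(\g.(\h.((f h) (g h))))) (\f.(\g.(\h.((f h) g)))))) w) (\d.(\e.((d e) e)))) ((\f.(\g.(\h.(f (g h))))) t))
  Redex: ((\b.(\c.b)) ((\f.(\g.(\h.((f h) (g h))))) (\f.(\g.(\h.((f h) g))))))
  Redex: ((\f.(\g.(\h.((f h) (g h))))) (\f.(\g.(\h.((f h) g)))))
  Redex: ((\f.(\g.(\h.(f (g h))))) t)
Total redexes: 3

Answer: 3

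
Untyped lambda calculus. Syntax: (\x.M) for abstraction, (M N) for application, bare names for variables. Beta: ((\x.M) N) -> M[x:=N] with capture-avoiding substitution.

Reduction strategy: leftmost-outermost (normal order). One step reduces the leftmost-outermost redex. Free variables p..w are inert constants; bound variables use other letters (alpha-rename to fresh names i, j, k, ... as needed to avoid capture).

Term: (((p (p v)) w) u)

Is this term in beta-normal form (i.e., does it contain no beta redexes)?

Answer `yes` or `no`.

Term: (((p (p v)) w) u)
No beta redexes found.

Answer: yes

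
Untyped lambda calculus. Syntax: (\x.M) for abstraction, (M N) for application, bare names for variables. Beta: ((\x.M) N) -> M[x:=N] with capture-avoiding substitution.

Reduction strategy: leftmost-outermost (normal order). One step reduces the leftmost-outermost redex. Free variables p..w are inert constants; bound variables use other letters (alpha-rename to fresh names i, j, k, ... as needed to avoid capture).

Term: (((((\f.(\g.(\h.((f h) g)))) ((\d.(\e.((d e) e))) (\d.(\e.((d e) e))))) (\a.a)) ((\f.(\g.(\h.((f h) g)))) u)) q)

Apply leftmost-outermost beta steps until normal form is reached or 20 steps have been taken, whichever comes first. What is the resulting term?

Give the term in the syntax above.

Answer: ((((u (\g.(\h.((u h) g)))) (\g.(\h.((u h) g)))) (\a.a)) q)

Derivation:
Step 0: (((((\f.(\g.(\h.((f h) g)))) ((\d.(\e.((d e) e))) (\d.(\e.((d e) e))))) (\a.a)) ((\f.(\g.(\h.((f h) g)))) u)) q)
Step 1: ((((\g.(\h.((((\d.(\e.((d e) e))) (\d.(\e.((d e) e)))) h) g))) (\a.a)) ((\f.(\g.(\h.((f h) g)))) u)) q)
Step 2: (((\h.((((\d.(\e.((d e) e))) (\d.(\e.((d e) e)))) h) (\a.a))) ((\f.(\g.(\h.((f h) g)))) u)) q)
Step 3: (((((\d.(\e.((d e) e))) (\d.(\e.((d e) e)))) ((\f.(\g.(\h.((f h) g)))) u)) (\a.a)) q)
Step 4: ((((\e.(((\d.(\e.((d e) e))) e) e)) ((\f.(\g.(\h.((f h) g)))) u)) (\a.a)) q)
Step 5: (((((\d.(\e.((d e) e))) ((\f.(\g.(\h.((f h) g)))) u)) ((\f.(\g.(\h.((f h) g)))) u)) (\a.a)) q)
Step 6: ((((\e.((((\f.(\g.(\h.((f h) g)))) u) e) e)) ((\f.(\g.(\h.((f h) g)))) u)) (\a.a)) q)
Step 7: ((((((\f.(\g.(\h.((f h) g)))) u) ((\f.(\g.(\h.((f h) g)))) u)) ((\f.(\g.(\h.((f h) g)))) u)) (\a.a)) q)
Step 8: (((((\g.(\h.((u h) g))) ((\f.(\g.(\h.((f h) g)))) u)) ((\f.(\g.(\h.((f h) g)))) u)) (\a.a)) q)
Step 9: ((((\h.((u h) ((\f.(\g.(\h.((f h) g)))) u))) ((\f.(\g.(\h.((f h) g)))) u)) (\a.a)) q)
Step 10: ((((u ((\f.(\g.(\h.((f h) g)))) u)) ((\f.(\g.(\h.((f h) g)))) u)) (\a.a)) q)
Step 11: ((((u (\g.(\h.((u h) g)))) ((\f.(\g.(\h.((f h) g)))) u)) (\a.a)) q)
Step 12: ((((u (\g.(\h.((u h) g)))) (\g.(\h.((u h) g)))) (\a.a)) q)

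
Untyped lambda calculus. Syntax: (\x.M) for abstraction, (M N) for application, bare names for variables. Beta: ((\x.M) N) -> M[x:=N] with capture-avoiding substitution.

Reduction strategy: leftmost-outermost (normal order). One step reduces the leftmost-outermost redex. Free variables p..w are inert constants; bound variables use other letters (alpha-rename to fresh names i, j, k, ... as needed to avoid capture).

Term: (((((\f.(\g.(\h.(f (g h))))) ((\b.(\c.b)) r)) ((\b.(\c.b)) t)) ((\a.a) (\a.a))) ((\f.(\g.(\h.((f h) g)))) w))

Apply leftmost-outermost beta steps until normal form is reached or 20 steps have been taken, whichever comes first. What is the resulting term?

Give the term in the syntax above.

Answer: (r (\g.(\h.((w h) g))))

Derivation:
Step 0: (((((\f.(\g.(\h.(f (g h))))) ((\b.(\c.b)) r)) ((\b.(\c.b)) t)) ((\a.a) (\a.a))) ((\f.(\g.(\h.((f h) g)))) w))
Step 1: ((((\g.(\h.(((\b.(\c.b)) r) (g h)))) ((\b.(\c.b)) t)) ((\a.a) (\a.a))) ((\f.(\g.(\h.((f h) g)))) w))
Step 2: (((\h.(((\b.(\c.b)) r) (((\b.(\c.b)) t) h))) ((\a.a) (\a.a))) ((\f.(\g.(\h.((f h) g)))) w))
Step 3: ((((\b.(\c.b)) r) (((\b.(\c.b)) t) ((\a.a) (\a.a)))) ((\f.(\g.(\h.((f h) g)))) w))
Step 4: (((\c.r) (((\b.(\c.b)) t) ((\a.a) (\a.a)))) ((\f.(\g.(\h.((f h) g)))) w))
Step 5: (r ((\f.(\g.(\h.((f h) g)))) w))
Step 6: (r (\g.(\h.((w h) g))))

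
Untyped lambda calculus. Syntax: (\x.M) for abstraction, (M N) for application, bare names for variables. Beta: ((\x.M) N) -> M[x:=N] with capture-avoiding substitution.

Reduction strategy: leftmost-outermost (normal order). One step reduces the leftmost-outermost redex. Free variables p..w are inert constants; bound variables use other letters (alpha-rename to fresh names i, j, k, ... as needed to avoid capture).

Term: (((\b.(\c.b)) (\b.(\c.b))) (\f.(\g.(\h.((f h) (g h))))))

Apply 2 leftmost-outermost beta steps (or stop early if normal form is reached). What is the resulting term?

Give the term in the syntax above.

Answer: (\b.(\c.b))

Derivation:
Step 0: (((\b.(\c.b)) (\b.(\c.b))) (\f.(\g.(\h.((f h) (g h))))))
Step 1: ((\c.(\b.(\c.b))) (\f.(\g.(\h.((f h) (g h))))))
Step 2: (\b.(\c.b))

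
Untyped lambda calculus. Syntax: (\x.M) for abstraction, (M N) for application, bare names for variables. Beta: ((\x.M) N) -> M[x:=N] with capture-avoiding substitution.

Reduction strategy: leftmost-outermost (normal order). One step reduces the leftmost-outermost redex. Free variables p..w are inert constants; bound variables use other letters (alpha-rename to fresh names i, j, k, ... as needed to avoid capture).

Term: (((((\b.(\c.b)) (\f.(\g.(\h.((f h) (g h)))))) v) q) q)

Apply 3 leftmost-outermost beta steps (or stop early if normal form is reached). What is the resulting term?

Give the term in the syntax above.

Answer: ((\g.(\h.((q h) (g h)))) q)

Derivation:
Step 0: (((((\b.(\c.b)) (\f.(\g.(\h.((f h) (g h)))))) v) q) q)
Step 1: ((((\c.(\f.(\g.(\h.((f h) (g h)))))) v) q) q)
Step 2: (((\f.(\g.(\h.((f h) (g h))))) q) q)
Step 3: ((\g.(\h.((q h) (g h)))) q)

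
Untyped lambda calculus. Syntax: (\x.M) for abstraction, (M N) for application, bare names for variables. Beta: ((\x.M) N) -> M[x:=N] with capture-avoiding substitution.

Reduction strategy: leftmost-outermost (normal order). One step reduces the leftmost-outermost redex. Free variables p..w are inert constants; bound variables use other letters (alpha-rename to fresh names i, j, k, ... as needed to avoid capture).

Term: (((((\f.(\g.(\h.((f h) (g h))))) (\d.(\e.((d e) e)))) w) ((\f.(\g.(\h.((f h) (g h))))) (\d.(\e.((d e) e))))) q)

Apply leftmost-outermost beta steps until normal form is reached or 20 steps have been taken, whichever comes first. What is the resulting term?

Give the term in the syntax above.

Answer: ((((w (\g.(\h.((h (g h)) (g h))))) ((w (\g.(\h.((h (g h)) (g h))))) (w (\g.(\h.((h (g h)) (g h))))))) ((w (\g.(\h.(((\d.(\e.((d e) e))) h) (g h))))) (w ((\f.(\g.(\h.((f h) (g h))))) (\d.(\e.((d e) e))))))) q)

Derivation:
Step 0: (((((\f.(\g.(\h.((f h) (g h))))) (\d.(\e.((d e) e)))) w) ((\f.(\g.(\h.((f h) (g h))))) (\d.(\e.((d e) e))))) q)
Step 1: ((((\g.(\h.(((\d.(\e.((d e) e))) h) (g h)))) w) ((\f.(\g.(\h.((f h) (g h))))) (\d.(\e.((d e) e))))) q)
Step 2: (((\h.(((\d.(\e.((d e) e))) h) (w h))) ((\f.(\g.(\h.((f h) (g h))))) (\d.(\e.((d e) e))))) q)
Step 3: ((((\d.(\e.((d e) e))) ((\f.(\g.(\h.((f h) (g h))))) (\d.(\e.((d e) e))))) (w ((\f.(\g.(\h.((f h) (g h))))) (\d.(\e.((d e) e)))))) q)
Step 4: (((\e.((((\f.(\g.(\h.((f h) (g h))))) (\d.(\e.((d e) e)))) e) e)) (w ((\f.(\g.(\h.((f h) (g h))))) (\d.(\e.((d e) e)))))) q)
Step 5: (((((\f.(\g.(\h.((f h) (g h))))) (\d.(\e.((d e) e)))) (w ((\f.(\g.(\h.((f h) (g h))))) (\d.(\e.((d e) e)))))) (w ((\f.(\g.(\h.((f h) (g h))))) (\d.(\e.((d e) e)))))) q)
Step 6: ((((\g.(\h.(((\d.(\e.((d e) e))) h) (g h)))) (w ((\f.(\g.(\h.((f h) (g h))))) (\d.(\e.((d e) e)))))) (w ((\f.(\g.(\h.((f h) (g h))))) (\d.(\e.((d e) e)))))) q)
Step 7: (((\h.(((\d.(\e.((d e) e))) h) ((w ((\f.(\g.(\h.((f h) (g h))))) (\d.(\e.((d e) e))))) h))) (w ((\f.(\g.(\h.((f h) (g h))))) (\d.(\e.((d e) e)))))) q)
Step 8: ((((\d.(\e.((d e) e))) (w ((\f.(\g.(\h.((f h) (g h))))) (\d.(\e.((d e) e)))))) ((w ((\f.(\g.(\h.((f h) (g h))))) (\d.(\e.((d e) e))))) (w ((\f.(\g.(\h.((f h) (g h))))) (\d.(\e.((d e) e))))))) q)
Step 9: (((\e.(((w ((\f.(\g.(\h.((f h) (g h))))) (\d.(\e.((d e) e))))) e) e)) ((w ((\f.(\g.(\h.((f h) (g h))))) (\d.(\e.((d e) e))))) (w ((\f.(\g.(\h.((f h) (g h))))) (\d.(\e.((d e) e))))))) q)
Step 10: ((((w ((\f.(\g.(\h.((f h) (g h))))) (\d.(\e.((d e) e))))) ((w ((\f.(\g.(\h.((f h) (g h))))) (\d.(\e.((d e) e))))) (w ((\f.(\g.(\h.((f h) (g h))))) (\d.(\e.((d e) e))))))) ((w ((\f.(\g.(\h.((f h) (g h))))) (\d.(\e.((d e) e))))) (w ((\f.(\g.(\h.((f h) (g h))))) (\d.(\e.((d e) e))))))) q)
Step 11: ((((w (\g.(\h.(((\d.(\e.((d e) e))) h) (g h))))) ((w ((\f.(\g.(\h.((f h) (g h))))) (\d.(\e.((d e) e))))) (w ((\f.(\g.(\h.((f h) (g h))))) (\d.(\e.((d e) e))))))) ((w ((\f.(\g.(\h.((f h) (g h))))) (\d.(\e.((d e) e))))) (w ((\f.(\g.(\h.((f h) (g h))))) (\d.(\e.((d e) e))))))) q)
Step 12: ((((w (\g.(\h.((\e.((h e) e)) (g h))))) ((w ((\f.(\g.(\h.((f h) (g h))))) (\d.(\e.((d e) e))))) (w ((\f.(\g.(\h.((f h) (g h))))) (\d.(\e.((d e) e))))))) ((w ((\f.(\g.(\h.((f h) (g h))))) (\d.(\e.((d e) e))))) (w ((\f.(\g.(\h.((f h) (g h))))) (\d.(\e.((d e) e))))))) q)
Step 13: ((((w (\g.(\h.((h (g h)) (g h))))) ((w ((\f.(\g.(\h.((f h) (g h))))) (\d.(\e.((d e) e))))) (w ((\f.(\g.(\h.((f h) (g h))))) (\d.(\e.((d e) e))))))) ((w ((\f.(\g.(\h.((f h) (g h))))) (\d.(\e.((d e) e))))) (w ((\f.(\g.(\h.((f h) (g h))))) (\d.(\e.((d e) e))))))) q)
Step 14: ((((w (\g.(\h.((h (g h)) (g h))))) ((w (\g.(\h.(((\d.(\e.((d e) e))) h) (g h))))) (w ((\f.(\g.(\h.((f h) (g h))))) (\d.(\e.((d e) e))))))) ((w ((\f.(\g.(\h.((f h) (g h))))) (\d.(\e.((d e) e))))) (w ((\f.(\g.(\h.((f h) (g h))))) (\d.(\e.((d e) e))))))) q)
Step 15: ((((w (\g.(\h.((h (g h)) (g h))))) ((w (\g.(\h.((\e.((h e) e)) (g h))))) (w ((\f.(\g.(\h.((f h) (g h))))) (\d.(\e.((d e) e))))))) ((w ((\f.(\g.(\h.((f h) (g h))))) (\d.(\e.((d e) e))))) (w ((\f.(\g.(\h.((f h) (g h))))) (\d.(\e.((d e) e))))))) q)
Step 16: ((((w (\g.(\h.((h (g h)) (g h))))) ((w (\g.(\h.((h (g h)) (g h))))) (w ((\f.(\g.(\h.((f h) (g h))))) (\d.(\e.((d e) e))))))) ((w ((\f.(\g.(\h.((f h) (g h))))) (\d.(\e.((d e) e))))) (w ((\f.(\g.(\h.((f h) (g h))))) (\d.(\e.((d e) e))))))) q)
Step 17: ((((w (\g.(\h.((h (g h)) (g h))))) ((w (\g.(\h.((h (g h)) (g h))))) (w (\g.(\h.(((\d.(\e.((d e) e))) h) (g h))))))) ((w ((\f.(\g.(\h.((f h) (g h))))) (\d.(\e.((d e) e))))) (w ((\f.(\g.(\h.((f h) (g h))))) (\d.(\e.((d e) e))))))) q)
Step 18: ((((w (\g.(\h.((h (g h)) (g h))))) ((w (\g.(\h.((h (g h)) (g h))))) (w (\g.(\h.((\e.((h e) e)) (g h))))))) ((w ((\f.(\g.(\h.((f h) (g h))))) (\d.(\e.((d e) e))))) (w ((\f.(\g.(\h.((f h) (g h))))) (\d.(\e.((d e) e))))))) q)
Step 19: ((((w (\g.(\h.((h (g h)) (g h))))) ((w (\g.(\h.((h (g h)) (g h))))) (w (\g.(\h.((h (g h)) (g h))))))) ((w ((\f.(\g.(\h.((f h) (g h))))) (\d.(\e.((d e) e))))) (w ((\f.(\g.(\h.((f h) (g h))))) (\d.(\e.((d e) e))))))) q)
Step 20: ((((w (\g.(\h.((h (g h)) (g h))))) ((w (\g.(\h.((h (g h)) (g h))))) (w (\g.(\h.((h (g h)) (g h))))))) ((w (\g.(\h.(((\d.(\e.((d e) e))) h) (g h))))) (w ((\f.(\g.(\h.((f h) (g h))))) (\d.(\e.((d e) e))))))) q)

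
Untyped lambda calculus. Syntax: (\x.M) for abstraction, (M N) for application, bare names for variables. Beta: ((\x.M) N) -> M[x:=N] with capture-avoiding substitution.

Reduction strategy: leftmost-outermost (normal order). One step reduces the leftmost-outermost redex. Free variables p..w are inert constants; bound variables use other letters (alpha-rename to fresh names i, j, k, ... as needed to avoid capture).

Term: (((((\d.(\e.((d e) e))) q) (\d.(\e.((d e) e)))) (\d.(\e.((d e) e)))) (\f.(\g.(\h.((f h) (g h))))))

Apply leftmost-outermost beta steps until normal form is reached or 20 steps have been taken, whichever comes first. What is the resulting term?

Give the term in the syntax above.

Answer: ((((q (\d.(\e.((d e) e)))) (\d.(\e.((d e) e)))) (\d.(\e.((d e) e)))) (\f.(\g.(\h.((f h) (g h))))))

Derivation:
Step 0: (((((\d.(\e.((d e) e))) q) (\d.(\e.((d e) e)))) (\d.(\e.((d e) e)))) (\f.(\g.(\h.((f h) (g h))))))
Step 1: ((((\e.((q e) e)) (\d.(\e.((d e) e)))) (\d.(\e.((d e) e)))) (\f.(\g.(\h.((f h) (g h))))))
Step 2: ((((q (\d.(\e.((d e) e)))) (\d.(\e.((d e) e)))) (\d.(\e.((d e) e)))) (\f.(\g.(\h.((f h) (g h))))))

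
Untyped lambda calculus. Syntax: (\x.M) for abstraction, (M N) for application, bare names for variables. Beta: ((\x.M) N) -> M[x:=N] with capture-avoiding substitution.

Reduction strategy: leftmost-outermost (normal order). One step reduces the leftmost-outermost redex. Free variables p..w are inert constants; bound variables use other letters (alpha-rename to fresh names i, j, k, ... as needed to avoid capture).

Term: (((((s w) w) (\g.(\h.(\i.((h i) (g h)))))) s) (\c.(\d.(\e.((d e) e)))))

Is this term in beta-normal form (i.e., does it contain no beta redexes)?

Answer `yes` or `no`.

Answer: yes

Derivation:
Term: (((((s w) w) (\g.(\h.(\i.((h i) (g h)))))) s) (\c.(\d.(\e.((d e) e)))))
No beta redexes found.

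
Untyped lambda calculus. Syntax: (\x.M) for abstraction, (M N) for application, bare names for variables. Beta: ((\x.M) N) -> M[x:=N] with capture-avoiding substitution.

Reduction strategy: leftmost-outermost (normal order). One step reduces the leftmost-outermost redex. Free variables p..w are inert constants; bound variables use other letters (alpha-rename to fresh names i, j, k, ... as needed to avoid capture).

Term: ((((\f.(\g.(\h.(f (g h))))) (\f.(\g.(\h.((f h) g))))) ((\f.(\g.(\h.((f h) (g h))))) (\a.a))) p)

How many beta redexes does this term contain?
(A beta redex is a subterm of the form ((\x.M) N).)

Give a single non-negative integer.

Answer: 2

Derivation:
Term: ((((\f.(\g.(\h.(f (g h))))) (\f.(\g.(\h.((f h) g))))) ((\f.(\g.(\h.((f h) (g h))))) (\a.a))) p)
  Redex: ((\f.(\g.(\h.(f (g h))))) (\f.(\g.(\h.((f h) g)))))
  Redex: ((\f.(\g.(\h.((f h) (g h))))) (\a.a))
Total redexes: 2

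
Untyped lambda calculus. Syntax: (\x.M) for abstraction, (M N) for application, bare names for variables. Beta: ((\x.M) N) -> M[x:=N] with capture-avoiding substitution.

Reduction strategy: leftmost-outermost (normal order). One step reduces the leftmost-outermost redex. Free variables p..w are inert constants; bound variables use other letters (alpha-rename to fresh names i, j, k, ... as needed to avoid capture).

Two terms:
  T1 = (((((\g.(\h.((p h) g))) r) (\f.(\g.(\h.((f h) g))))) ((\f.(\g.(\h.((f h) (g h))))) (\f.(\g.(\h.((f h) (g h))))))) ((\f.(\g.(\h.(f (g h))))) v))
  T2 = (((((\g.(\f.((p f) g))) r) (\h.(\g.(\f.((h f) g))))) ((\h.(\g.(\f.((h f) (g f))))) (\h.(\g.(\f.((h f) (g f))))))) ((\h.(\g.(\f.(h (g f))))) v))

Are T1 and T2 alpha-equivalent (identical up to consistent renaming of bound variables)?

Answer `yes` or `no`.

Term 1: (((((\g.(\h.((p h) g))) r) (\f.(\g.(\h.((f h) g))))) ((\f.(\g.(\h.((f h) (g h))))) (\f.(\g.(\h.((f h) (g h))))))) ((\f.(\g.(\h.(f (g h))))) v))
Term 2: (((((\g.(\f.((p f) g))) r) (\h.(\g.(\f.((h f) g))))) ((\h.(\g.(\f.((h f) (g f))))) (\h.(\g.(\f.((h f) (g f))))))) ((\h.(\g.(\f.(h (g f))))) v))
Alpha-equivalence: compare structure up to binder renaming.
Result: True

Answer: yes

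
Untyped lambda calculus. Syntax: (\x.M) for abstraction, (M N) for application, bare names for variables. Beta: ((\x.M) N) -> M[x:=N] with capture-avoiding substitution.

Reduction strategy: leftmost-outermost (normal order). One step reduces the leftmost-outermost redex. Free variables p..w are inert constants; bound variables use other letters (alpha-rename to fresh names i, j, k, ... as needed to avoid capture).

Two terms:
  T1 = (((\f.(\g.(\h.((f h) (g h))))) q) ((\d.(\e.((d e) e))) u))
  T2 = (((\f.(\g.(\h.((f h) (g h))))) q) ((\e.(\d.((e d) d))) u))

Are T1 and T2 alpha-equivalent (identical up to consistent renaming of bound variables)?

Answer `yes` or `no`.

Answer: yes

Derivation:
Term 1: (((\f.(\g.(\h.((f h) (g h))))) q) ((\d.(\e.((d e) e))) u))
Term 2: (((\f.(\g.(\h.((f h) (g h))))) q) ((\e.(\d.((e d) d))) u))
Alpha-equivalence: compare structure up to binder renaming.
Result: True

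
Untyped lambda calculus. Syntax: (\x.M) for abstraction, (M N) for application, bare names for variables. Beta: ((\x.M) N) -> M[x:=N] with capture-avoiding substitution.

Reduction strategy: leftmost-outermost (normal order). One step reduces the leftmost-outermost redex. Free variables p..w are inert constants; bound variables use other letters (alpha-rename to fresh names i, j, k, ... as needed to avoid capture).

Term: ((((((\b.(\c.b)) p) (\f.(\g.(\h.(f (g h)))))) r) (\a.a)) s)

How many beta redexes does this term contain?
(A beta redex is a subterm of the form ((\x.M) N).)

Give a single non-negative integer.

Answer: 1

Derivation:
Term: ((((((\b.(\c.b)) p) (\f.(\g.(\h.(f (g h)))))) r) (\a.a)) s)
  Redex: ((\b.(\c.b)) p)
Total redexes: 1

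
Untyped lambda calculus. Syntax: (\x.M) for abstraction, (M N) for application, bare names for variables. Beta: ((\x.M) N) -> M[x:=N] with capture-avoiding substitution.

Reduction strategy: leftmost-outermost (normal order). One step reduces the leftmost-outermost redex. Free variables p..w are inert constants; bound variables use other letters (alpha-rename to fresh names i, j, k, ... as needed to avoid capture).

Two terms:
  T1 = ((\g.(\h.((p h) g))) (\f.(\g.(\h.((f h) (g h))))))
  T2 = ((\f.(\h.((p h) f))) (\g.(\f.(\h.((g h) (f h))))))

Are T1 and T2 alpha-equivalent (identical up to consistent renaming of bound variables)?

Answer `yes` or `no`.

Term 1: ((\g.(\h.((p h) g))) (\f.(\g.(\h.((f h) (g h))))))
Term 2: ((\f.(\h.((p h) f))) (\g.(\f.(\h.((g h) (f h))))))
Alpha-equivalence: compare structure up to binder renaming.
Result: True

Answer: yes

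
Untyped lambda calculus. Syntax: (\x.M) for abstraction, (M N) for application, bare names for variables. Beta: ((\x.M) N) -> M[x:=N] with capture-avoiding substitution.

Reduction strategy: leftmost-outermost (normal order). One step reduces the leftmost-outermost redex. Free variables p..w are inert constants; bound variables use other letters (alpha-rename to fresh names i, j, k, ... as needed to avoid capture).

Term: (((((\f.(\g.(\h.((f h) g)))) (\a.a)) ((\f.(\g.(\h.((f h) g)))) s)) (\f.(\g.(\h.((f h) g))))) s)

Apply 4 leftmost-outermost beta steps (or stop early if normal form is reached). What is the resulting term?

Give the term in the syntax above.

Step 0: (((((\f.(\g.(\h.((f h) g)))) (\a.a)) ((\f.(\g.(\h.((f h) g)))) s)) (\f.(\g.(\h.((f h) g))))) s)
Step 1: ((((\g.(\h.(((\a.a) h) g))) ((\f.(\g.(\h.((f h) g)))) s)) (\f.(\g.(\h.((f h) g))))) s)
Step 2: (((\h.(((\a.a) h) ((\f.(\g.(\h.((f h) g)))) s))) (\f.(\g.(\h.((f h) g))))) s)
Step 3: ((((\a.a) (\f.(\g.(\h.((f h) g))))) ((\f.(\g.(\h.((f h) g)))) s)) s)
Step 4: (((\f.(\g.(\h.((f h) g)))) ((\f.(\g.(\h.((f h) g)))) s)) s)

Answer: (((\f.(\g.(\h.((f h) g)))) ((\f.(\g.(\h.((f h) g)))) s)) s)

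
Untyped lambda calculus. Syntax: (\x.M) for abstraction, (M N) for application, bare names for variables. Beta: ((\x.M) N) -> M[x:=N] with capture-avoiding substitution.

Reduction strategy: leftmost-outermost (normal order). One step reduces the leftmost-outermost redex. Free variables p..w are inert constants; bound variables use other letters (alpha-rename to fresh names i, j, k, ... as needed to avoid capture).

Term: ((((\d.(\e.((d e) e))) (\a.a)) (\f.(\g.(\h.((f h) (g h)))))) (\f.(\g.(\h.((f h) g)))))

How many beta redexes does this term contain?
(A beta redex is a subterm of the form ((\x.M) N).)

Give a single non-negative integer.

Term: ((((\d.(\e.((d e) e))) (\a.a)) (\f.(\g.(\h.((f h) (g h)))))) (\f.(\g.(\h.((f h) g)))))
  Redex: ((\d.(\e.((d e) e))) (\a.a))
Total redexes: 1

Answer: 1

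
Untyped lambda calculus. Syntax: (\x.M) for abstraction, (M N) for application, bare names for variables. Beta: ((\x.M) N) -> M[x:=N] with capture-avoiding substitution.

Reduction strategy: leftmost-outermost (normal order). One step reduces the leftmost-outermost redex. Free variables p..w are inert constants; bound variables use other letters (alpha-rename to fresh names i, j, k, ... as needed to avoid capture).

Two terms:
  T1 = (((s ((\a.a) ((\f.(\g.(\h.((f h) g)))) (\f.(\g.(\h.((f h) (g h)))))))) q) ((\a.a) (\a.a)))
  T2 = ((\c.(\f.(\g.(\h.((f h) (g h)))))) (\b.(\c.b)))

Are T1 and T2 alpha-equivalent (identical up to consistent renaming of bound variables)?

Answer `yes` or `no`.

Term 1: (((s ((\a.a) ((\f.(\g.(\h.((f h) g)))) (\f.(\g.(\h.((f h) (g h)))))))) q) ((\a.a) (\a.a)))
Term 2: ((\c.(\f.(\g.(\h.((f h) (g h)))))) (\b.(\c.b)))
Alpha-equivalence: compare structure up to binder renaming.
Result: False

Answer: no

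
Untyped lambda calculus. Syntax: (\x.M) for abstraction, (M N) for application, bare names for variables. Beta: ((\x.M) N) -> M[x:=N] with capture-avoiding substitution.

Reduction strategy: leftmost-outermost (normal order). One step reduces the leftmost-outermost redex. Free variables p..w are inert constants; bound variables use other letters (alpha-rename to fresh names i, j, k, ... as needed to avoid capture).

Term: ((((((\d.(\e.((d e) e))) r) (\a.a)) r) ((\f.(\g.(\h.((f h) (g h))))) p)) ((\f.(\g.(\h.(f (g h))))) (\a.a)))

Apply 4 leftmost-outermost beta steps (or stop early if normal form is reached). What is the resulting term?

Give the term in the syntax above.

Answer: (((((r (\a.a)) (\a.a)) r) (\g.(\h.((p h) (g h))))) (\g.(\h.((\a.a) (g h)))))

Derivation:
Step 0: ((((((\d.(\e.((d e) e))) r) (\a.a)) r) ((\f.(\g.(\h.((f h) (g h))))) p)) ((\f.(\g.(\h.(f (g h))))) (\a.a)))
Step 1: (((((\e.((r e) e)) (\a.a)) r) ((\f.(\g.(\h.((f h) (g h))))) p)) ((\f.(\g.(\h.(f (g h))))) (\a.a)))
Step 2: (((((r (\a.a)) (\a.a)) r) ((\f.(\g.(\h.((f h) (g h))))) p)) ((\f.(\g.(\h.(f (g h))))) (\a.a)))
Step 3: (((((r (\a.a)) (\a.a)) r) (\g.(\h.((p h) (g h))))) ((\f.(\g.(\h.(f (g h))))) (\a.a)))
Step 4: (((((r (\a.a)) (\a.a)) r) (\g.(\h.((p h) (g h))))) (\g.(\h.((\a.a) (g h)))))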